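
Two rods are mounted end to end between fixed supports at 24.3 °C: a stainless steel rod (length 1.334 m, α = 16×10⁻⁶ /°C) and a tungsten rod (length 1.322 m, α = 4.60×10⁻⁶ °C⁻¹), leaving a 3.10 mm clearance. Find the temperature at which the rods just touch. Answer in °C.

α₁L₁ = 2.1344×10⁻⁵ m/K, α₂L₂ = 6.0812×10⁻⁶ m/K → total 2.74252×10⁻⁵ m/K
ΔT = g/(α₁L₁+α₂L₂) = 3.10×10⁻³ / 2.74252×10⁻⁵ = 113.03 K
T = 24.3 + 113.03 = 137.33 °C

T = 137 °C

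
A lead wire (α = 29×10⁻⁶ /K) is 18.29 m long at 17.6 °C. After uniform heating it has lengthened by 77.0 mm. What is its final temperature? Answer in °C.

T = 163 °C

ΔL = αL₀ΔT ⇒ ΔT = ΔL / (αL₀)
ΔT = 77.0×10⁻³ m / (29×10⁻⁶ × 18.29 m) = 145.17 K
T = 17.6 + 145.17 = 162.77 °C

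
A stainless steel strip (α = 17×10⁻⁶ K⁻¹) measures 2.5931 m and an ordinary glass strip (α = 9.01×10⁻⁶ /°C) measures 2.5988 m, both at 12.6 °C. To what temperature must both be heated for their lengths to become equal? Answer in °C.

L₁(1 + α₁ΔT) = L₂(1 + α₂ΔT) ⇒ ΔT = (L₂ − L₁)/(α₁L₁ − α₂L₂)
L₂ − L₁ = 2.5988 − 2.5931 = 5.70×10⁻³ m
α₁L₁ − α₂L₂ = 17×10⁻⁶×2.5931 − 9.01×10⁻⁶×2.5988 = 2.0667512×10⁻⁵ m/K
ΔT = 5.70×10⁻³ / 2.0667512×10⁻⁵ = 275.795 K
T = 12.6 + 275.795 = 288.395 °C

T = 288.4 °C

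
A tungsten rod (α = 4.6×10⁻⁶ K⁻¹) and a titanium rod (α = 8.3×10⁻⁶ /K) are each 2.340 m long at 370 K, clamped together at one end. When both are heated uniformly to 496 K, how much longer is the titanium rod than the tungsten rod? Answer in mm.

1.09 mm

ΔT = 126 K
tungsten: ΔL = 4.6×10⁻⁶ × 2.340 m × 126 = 1.3563×10⁻³ m = 1.3563 mm
titanium: ΔL = 8.3×10⁻⁶ × 2.340 m × 126 = 2.4472×10⁻³ m = 2.4472 mm
difference = 2.4472 − 1.3563 = 1.0909 mm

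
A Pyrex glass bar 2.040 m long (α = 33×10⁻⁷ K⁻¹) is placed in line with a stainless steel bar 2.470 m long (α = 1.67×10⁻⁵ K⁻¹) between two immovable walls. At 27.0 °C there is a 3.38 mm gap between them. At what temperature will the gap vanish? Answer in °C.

T = 97.4 °C

Gap closes when ΔL₁ + ΔL₂ = 3.38 mm = 3.38×10⁻³ m
(α₁L₁ + α₂L₂)ΔT = g
α₁L₁ + α₂L₂ = 33×10⁻⁷×2.040 + 1.67×10⁻⁵×2.470 = 4.7981×10⁻⁵ m/K
ΔT = 3.38×10⁻³ / 4.7981×10⁻⁵ = 70.445 K
T = 27.0 + 70.445 = 97.445 °C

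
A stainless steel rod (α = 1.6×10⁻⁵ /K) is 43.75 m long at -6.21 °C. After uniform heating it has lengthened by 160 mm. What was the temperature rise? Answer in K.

ΔL = αL₀ΔT ⇒ ΔT = ΔL / (αL₀)
ΔT = 160×10⁻³ m / (1.6×10⁻⁵ × 43.75 m) = 228.57 K

ΔT = 229 K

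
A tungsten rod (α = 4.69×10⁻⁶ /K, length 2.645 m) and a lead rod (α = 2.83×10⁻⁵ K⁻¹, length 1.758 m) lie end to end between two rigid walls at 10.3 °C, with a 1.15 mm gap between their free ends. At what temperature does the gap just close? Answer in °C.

α₁L₁ = 1.240505×10⁻⁵ m/K, α₂L₂ = 4.97514×10⁻⁵ m/K → total 6.215645×10⁻⁵ m/K
ΔT = g/(α₁L₁+α₂L₂) = 1.15×10⁻³ / 6.215645×10⁻⁵ = 18.502 K
T = 10.3 + 18.502 = 28.802 °C

T = 28.8 °C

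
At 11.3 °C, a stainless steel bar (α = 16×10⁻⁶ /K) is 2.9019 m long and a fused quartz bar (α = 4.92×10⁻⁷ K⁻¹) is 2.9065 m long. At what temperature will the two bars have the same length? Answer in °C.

L₁(1 + α₁ΔT) = L₂(1 + α₂ΔT) ⇒ ΔT = (L₂ − L₁)/(α₁L₁ − α₂L₂)
L₂ − L₁ = 2.9065 − 2.9019 = 4.60×10⁻³ m
α₁L₁ − α₂L₂ = 16×10⁻⁶×2.9019 − 4.92×10⁻⁷×2.9065 = 4.5000402×10⁻⁵ m/K
ΔT = 4.60×10⁻³ / 4.5000402×10⁻⁵ = 102.221 K
T = 11.3 + 102.221 = 113.521 °C

T = 113.5 °C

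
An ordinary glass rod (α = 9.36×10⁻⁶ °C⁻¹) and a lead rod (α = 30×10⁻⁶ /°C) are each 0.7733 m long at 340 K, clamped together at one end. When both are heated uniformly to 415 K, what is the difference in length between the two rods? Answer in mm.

1.20 mm

ΔT = 75 K
ordinary glass: ΔL = 9.36×10⁻⁶ × 0.7733 m × 75 = 5.4286×10⁻⁴ m = 0.54286 mm
lead: ΔL = 30×10⁻⁶ × 0.7733 m × 75 = 1.7399×10⁻³ m = 1.7399 mm
difference = 1.7399 − 0.54286 = 1.19704 mm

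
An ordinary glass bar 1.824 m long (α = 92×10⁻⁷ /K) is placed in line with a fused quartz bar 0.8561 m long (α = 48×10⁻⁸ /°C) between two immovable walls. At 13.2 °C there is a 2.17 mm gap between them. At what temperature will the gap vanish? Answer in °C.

Gap closes when ΔL₁ + ΔL₂ = 2.17 mm = 2.17×10⁻³ m
(α₁L₁ + α₂L₂)ΔT = g
α₁L₁ + α₂L₂ = 92×10⁻⁷×1.824 + 48×10⁻⁸×0.8561 = 1.7191728×10⁻⁵ m/K
ΔT = 2.17×10⁻³ / 1.7191728×10⁻⁵ = 126.22 K
T = 13.2 + 126.22 = 139.42 °C

T = 139 °C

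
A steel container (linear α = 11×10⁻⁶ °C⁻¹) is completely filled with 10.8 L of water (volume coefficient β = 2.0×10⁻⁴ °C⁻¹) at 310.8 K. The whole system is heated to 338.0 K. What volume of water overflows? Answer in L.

0.0491 L

The container also expands: β_container ≈ 3α = 3.3×10⁻⁵ /K
Net overflow = V₀(β_liq − 3α_cont)ΔT
β − 3α = 2.00×10⁻⁴ − 3.3×10⁻⁵ = 1.67×10⁻⁴ /K; ΔT = 27.2 K
ΔV = 10.8 × 1.67×10⁻⁴ × 27.2 = 0.0491 L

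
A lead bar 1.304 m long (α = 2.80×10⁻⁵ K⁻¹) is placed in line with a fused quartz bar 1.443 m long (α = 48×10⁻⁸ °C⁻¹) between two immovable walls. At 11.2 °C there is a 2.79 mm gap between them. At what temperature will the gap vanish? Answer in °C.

T = 86.2 °C

Gap closes when ΔL₁ + ΔL₂ = 2.79 mm = 2.79×10⁻³ m
(α₁L₁ + α₂L₂)ΔT = g
α₁L₁ + α₂L₂ = 2.80×10⁻⁵×1.304 + 48×10⁻⁸×1.443 = 3.720464×10⁻⁵ m/K
ΔT = 2.79×10⁻³ / 3.720464×10⁻⁵ = 74.991 K
T = 11.2 + 74.991 = 86.191 °C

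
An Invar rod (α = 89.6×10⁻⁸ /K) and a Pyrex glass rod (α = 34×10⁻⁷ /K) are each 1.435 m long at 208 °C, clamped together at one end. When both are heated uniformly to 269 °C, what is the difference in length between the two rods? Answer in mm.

ΔT = 61 K
Invar: ΔL = 89.6×10⁻⁸ × 1.435 m × 61 = 7.8431×10⁻⁵ m = 0.078431 mm
Pyrex glass: ΔL = 34×10⁻⁷ × 1.435 m × 61 = 2.9762×10⁻⁴ m = 0.29762 mm
difference = 0.29762 − 0.078431 = 0.219189 mm

0.219 mm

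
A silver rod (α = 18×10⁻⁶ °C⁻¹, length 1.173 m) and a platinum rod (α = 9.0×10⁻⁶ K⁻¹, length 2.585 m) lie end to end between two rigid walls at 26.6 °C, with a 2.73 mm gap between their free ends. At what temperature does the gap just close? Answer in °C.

T = 88.1 °C

Gap closes when ΔL₁ + ΔL₂ = 2.73 mm = 2.73×10⁻³ m
(α₁L₁ + α₂L₂)ΔT = g
α₁L₁ + α₂L₂ = 18×10⁻⁶×1.173 + 9.0×10⁻⁶×2.585 = 4.4379×10⁻⁵ m/K
ΔT = 2.73×10⁻³ / 4.4379×10⁻⁵ = 61.516 K
T = 26.6 + 61.516 = 88.116 °C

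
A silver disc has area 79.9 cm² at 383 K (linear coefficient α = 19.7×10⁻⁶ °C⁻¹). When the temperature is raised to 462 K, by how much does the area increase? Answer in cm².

ΔA = 0.249 cm²

Area coefficient ≈ 2α; |ΔT| = 79 K
ΔA = 2αA₀ΔT = 2(19.7×10⁻⁶)(79.9)(79) = 0.249 cm²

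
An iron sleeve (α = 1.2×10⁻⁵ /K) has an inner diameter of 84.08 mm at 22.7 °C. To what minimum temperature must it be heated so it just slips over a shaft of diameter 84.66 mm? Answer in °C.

Required Δd = 84.66 − 84.08 = 0.58 mm
Δd = αd₀ΔT ⇒ ΔT = Δd/(αd₀) = 0.58 / (1.2×10⁻⁵ × 84.08) = 574.85 K
T_min = 22.7 + 574.85 = 597.55 °C

T = 598 °C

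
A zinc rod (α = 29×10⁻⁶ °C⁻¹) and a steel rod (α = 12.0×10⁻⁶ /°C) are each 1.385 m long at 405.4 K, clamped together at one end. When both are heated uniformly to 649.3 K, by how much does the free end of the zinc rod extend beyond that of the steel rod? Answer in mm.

ΔT = 243.9 K
zinc: ΔL = 29×10⁻⁶ × 1.385 m × 243.9 = 9.7962×10⁻³ m = 9.7962 mm
steel: ΔL = 12.0×10⁻⁶ × 1.385 m × 243.9 = 4.0536×10⁻³ m = 4.0536 mm
difference = 9.7962 − 4.0536 = 5.7426 mm

5.74 mm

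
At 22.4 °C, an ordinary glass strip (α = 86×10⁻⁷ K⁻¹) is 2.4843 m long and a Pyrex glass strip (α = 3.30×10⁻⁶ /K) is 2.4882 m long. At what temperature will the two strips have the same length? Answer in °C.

L₁(1 + α₁ΔT) = L₂(1 + α₂ΔT) ⇒ ΔT = (L₂ − L₁)/(α₁L₁ − α₂L₂)
L₂ − L₁ = 2.4882 − 2.4843 = 3.90×10⁻³ m
α₁L₁ − α₂L₂ = 86×10⁻⁷×2.4843 − 3.30×10⁻⁶×2.4882 = 1.315392×10⁻⁵ m/K
ΔT = 3.90×10⁻³ / 1.315392×10⁻⁵ = 296.490 K
T = 22.4 + 296.490 = 318.890 °C

T = 318.9 °C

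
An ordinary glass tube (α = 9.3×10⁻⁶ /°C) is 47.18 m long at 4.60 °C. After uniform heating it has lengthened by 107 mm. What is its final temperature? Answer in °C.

T = 248 °C

ΔL = αL₀ΔT ⇒ ΔT = ΔL / (αL₀)
ΔT = 107×10⁻³ m / (9.3×10⁻⁶ × 47.18 m) = 243.86 K
T = 4.60 + 243.86 = 248.46 °C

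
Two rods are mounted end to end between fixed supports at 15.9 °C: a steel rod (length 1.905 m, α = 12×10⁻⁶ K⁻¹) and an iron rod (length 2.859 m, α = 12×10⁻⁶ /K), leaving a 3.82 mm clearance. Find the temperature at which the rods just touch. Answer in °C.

T = 82.7 °C

Gap closes when ΔL₁ + ΔL₂ = 3.82 mm = 3.82×10⁻³ m
(α₁L₁ + α₂L₂)ΔT = g
α₁L₁ + α₂L₂ = 12×10⁻⁶×1.905 + 12×10⁻⁶×2.859 = 5.7168×10⁻⁵ m/K
ΔT = 3.82×10⁻³ / 5.7168×10⁻⁵ = 66.821 K
T = 15.9 + 66.821 = 82.721 °C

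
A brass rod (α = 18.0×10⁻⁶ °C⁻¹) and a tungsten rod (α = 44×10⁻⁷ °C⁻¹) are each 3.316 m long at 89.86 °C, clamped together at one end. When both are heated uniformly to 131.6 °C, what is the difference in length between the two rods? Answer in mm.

ΔT = 41.74 K
brass: ΔL = 18.0×10⁻⁶ × 3.316 m × 41.74 = 2.4914×10⁻³ m = 2.4914 mm
tungsten: ΔL = 44×10⁻⁷ × 3.316 m × 41.74 = 6.0900×10⁻⁴ m = 0.60900 mm
difference = 2.4914 − 0.60900 = 1.8824 mm

1.88 mm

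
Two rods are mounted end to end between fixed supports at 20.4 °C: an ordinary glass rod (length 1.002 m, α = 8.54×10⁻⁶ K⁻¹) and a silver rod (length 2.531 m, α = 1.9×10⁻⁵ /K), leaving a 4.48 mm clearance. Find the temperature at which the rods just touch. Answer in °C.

T = 99.5 °C

α₁L₁ = 8.55708×10⁻⁶ m/K, α₂L₂ = 4.8089×10⁻⁵ m/K → total 5.664608×10⁻⁵ m/K
ΔT = g/(α₁L₁+α₂L₂) = 4.48×10⁻³ / 5.664608×10⁻⁵ = 79.088 K
T = 20.4 + 79.088 = 99.488 °C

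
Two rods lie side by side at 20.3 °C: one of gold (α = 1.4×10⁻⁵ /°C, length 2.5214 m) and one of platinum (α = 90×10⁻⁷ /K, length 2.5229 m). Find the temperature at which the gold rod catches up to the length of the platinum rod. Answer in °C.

Equal length when α₁L₁ΔT − α₂L₂ΔT = L₂ − L₁ = 1.50×10⁻³ m
α₁L₁ = 3.52996×10⁻⁵, α₂L₂ = 2.27061×10⁻⁵ → Δ(αL) = 1.25935×10⁻⁵ m/K
ΔT = 1.50×10⁻³ / 1.25935×10⁻⁵ = 119.109 K, so T = 20.3 + 119.109 = 139.409 °C

T = 139.4 °C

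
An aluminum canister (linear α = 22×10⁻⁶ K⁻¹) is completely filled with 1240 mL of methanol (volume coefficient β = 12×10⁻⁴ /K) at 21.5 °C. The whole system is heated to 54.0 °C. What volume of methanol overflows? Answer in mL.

The canister also expands: β_container ≈ 3α = 6.6×10⁻⁵ /K
Net overflow = V₀(β_liq − 3α_cont)ΔT
β − 3α = 1.20×10⁻³ − 6.6×10⁻⁵ = 1.134×10⁻³ /K; ΔT = 32.5 K
ΔV = 1240 × 1.134×10⁻³ × 32.5 = 45.7 mL

45.7 mL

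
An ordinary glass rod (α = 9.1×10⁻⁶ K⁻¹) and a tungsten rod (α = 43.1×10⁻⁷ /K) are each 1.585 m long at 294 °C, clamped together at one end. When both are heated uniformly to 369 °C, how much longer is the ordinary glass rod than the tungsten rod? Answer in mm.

ΔT = 75 K
ordinary glass: ΔL = 9.1×10⁻⁶ × 1.585 m × 75 = 1.0818×10⁻³ m = 1.0818 mm
tungsten: ΔL = 43.1×10⁻⁷ × 1.585 m × 75 = 5.1235×10⁻⁴ m = 0.51235 mm
difference = 1.0818 − 0.51235 = 0.56945 mm

0.569 mm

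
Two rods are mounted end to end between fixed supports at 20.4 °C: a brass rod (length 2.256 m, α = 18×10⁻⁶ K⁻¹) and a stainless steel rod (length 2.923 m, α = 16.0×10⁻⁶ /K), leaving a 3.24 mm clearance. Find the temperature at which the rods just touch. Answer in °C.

T = 57.5 °C

α₁L₁ = 4.0608×10⁻⁵ m/K, α₂L₂ = 4.6768×10⁻⁵ m/K → total 8.7376×10⁻⁵ m/K
ΔT = g/(α₁L₁+α₂L₂) = 3.24×10⁻³ / 8.7376×10⁻⁵ = 37.081 K
T = 20.4 + 37.081 = 57.481 °C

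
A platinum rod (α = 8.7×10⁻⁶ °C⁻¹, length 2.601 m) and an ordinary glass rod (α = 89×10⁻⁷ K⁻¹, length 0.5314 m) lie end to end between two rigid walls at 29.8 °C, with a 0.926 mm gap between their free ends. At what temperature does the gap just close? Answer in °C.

T = 63.6 °C

Gap closes when ΔL₁ + ΔL₂ = 0.926 mm = 9.26×10⁻⁴ m
(α₁L₁ + α₂L₂)ΔT = g
α₁L₁ + α₂L₂ = 8.7×10⁻⁶×2.601 + 89×10⁻⁷×0.5314 = 2.735816×10⁻⁵ m/K
ΔT = 9.26×10⁻⁴ / 2.735816×10⁻⁵ = 33.847 K
T = 29.8 + 33.847 = 63.647 °C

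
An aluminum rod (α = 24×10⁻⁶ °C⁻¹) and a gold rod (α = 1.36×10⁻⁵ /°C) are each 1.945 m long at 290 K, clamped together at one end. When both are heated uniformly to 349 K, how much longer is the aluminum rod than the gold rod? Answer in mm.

ΔT = 59 K
aluminum: ΔL = 24×10⁻⁶ × 1.945 m × 59 = 2.7541×10⁻³ m = 2.7541 mm
gold: ΔL = 1.36×10⁻⁵ × 1.945 m × 59 = 1.5607×10⁻³ m = 1.5607 mm
difference = 2.7541 − 1.5607 = 1.1934 mm

1.19 mm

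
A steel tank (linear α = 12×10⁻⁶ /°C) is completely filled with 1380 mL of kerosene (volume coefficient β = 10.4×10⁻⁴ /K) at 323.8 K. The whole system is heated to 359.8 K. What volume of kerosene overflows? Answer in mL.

The tank also expands: β_container ≈ 3α = 3.6×10⁻⁵ /K
Net overflow = V₀(β_liq − 3α_cont)ΔT
β − 3α = 1.04×10⁻³ − 3.6×10⁻⁵ = 1.004×10⁻³ /K; ΔT = 36.0 K
ΔV = 1380 × 1.004×10⁻³ × 36.0 = 49.9 mL

49.9 mL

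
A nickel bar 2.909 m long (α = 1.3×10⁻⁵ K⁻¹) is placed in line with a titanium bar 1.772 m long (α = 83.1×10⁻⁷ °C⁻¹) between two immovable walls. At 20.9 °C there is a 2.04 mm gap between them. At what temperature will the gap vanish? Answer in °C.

T = 59.7 °C

Gap closes when ΔL₁ + ΔL₂ = 2.04 mm = 2.04×10⁻³ m
(α₁L₁ + α₂L₂)ΔT = g
α₁L₁ + α₂L₂ = 1.3×10⁻⁵×2.909 + 83.1×10⁻⁷×1.772 = 5.254232×10⁻⁵ m/K
ΔT = 2.04×10⁻³ / 5.254232×10⁻⁵ = 38.826 K
T = 20.9 + 38.826 = 59.726 °C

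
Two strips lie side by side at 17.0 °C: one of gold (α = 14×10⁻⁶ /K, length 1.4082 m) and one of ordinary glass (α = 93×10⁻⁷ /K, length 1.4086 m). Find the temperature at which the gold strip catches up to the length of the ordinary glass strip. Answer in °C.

T = 77.47 °C

L₁(1 + α₁ΔT) = L₂(1 + α₂ΔT) ⇒ ΔT = (L₂ − L₁)/(α₁L₁ − α₂L₂)
L₂ − L₁ = 1.4086 − 1.4082 = 4.00×10⁻⁴ m
α₁L₁ − α₂L₂ = 14×10⁻⁶×1.4082 − 93×10⁻⁷×1.4086 = 6.61482×10⁻⁶ m/K
ΔT = 4.00×10⁻⁴ / 6.61482×10⁻⁶ = 60.4703 K
T = 17.0 + 60.4703 = 77.4703 °C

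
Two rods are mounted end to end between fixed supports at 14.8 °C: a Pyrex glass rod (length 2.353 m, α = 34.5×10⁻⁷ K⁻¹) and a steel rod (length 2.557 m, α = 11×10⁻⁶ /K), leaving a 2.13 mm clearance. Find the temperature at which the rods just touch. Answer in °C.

Gap closes when ΔL₁ + ΔL₂ = 2.13 mm = 2.13×10⁻³ m
(α₁L₁ + α₂L₂)ΔT = g
α₁L₁ + α₂L₂ = 34.5×10⁻⁷×2.353 + 11×10⁻⁶×2.557 = 3.624485×10⁻⁵ m/K
ΔT = 2.13×10⁻³ / 3.624485×10⁻⁵ = 58.767 K
T = 14.8 + 58.767 = 73.567 °C

T = 73.6 °C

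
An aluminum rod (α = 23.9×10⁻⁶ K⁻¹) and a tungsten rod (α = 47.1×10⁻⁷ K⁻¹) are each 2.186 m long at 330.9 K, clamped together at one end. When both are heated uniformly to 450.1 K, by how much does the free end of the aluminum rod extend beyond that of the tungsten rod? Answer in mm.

ΔT = 119.2 K
aluminum: ΔL = 23.9×10⁻⁶ × 2.186 m × 119.2 = 6.2277×10⁻³ m = 6.2277 mm
tungsten: ΔL = 47.1×10⁻⁷ × 2.186 m × 119.2 = 1.2273×10⁻³ m = 1.2273 mm
difference = 6.2277 − 1.2273 = 5.0004 mm

5.00 mm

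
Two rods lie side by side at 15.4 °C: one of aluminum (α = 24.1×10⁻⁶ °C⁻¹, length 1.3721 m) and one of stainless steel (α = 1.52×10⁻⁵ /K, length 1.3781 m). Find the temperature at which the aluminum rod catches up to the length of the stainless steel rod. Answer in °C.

Equal length when α₁L₁ΔT − α₂L₂ΔT = L₂ − L₁ = 6.00×10⁻³ m
α₁L₁ = 3.306761×10⁻⁵, α₂L₂ = 2.094712×10⁻⁵ → Δ(αL) = 1.212049×10⁻⁵ m/K
ΔT = 6.00×10⁻³ / 1.212049×10⁻⁵ = 495.029 K, so T = 15.4 + 495.029 = 510.429 °C

T = 510.4 °C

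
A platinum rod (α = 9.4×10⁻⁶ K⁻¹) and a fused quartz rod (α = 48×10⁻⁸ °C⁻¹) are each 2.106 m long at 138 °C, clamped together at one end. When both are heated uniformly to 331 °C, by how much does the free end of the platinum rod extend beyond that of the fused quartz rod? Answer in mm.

3.63 mm

ΔT = 193 K
platinum: ΔL = 9.4×10⁻⁶ × 2.106 m × 193 = 3.8207×10⁻³ m = 3.8207 mm
fused quartz: ΔL = 48×10⁻⁸ × 2.106 m × 193 = 1.9510×10⁻⁴ m = 0.19510 mm
difference = 3.8207 − 0.19510 = 3.6256 mm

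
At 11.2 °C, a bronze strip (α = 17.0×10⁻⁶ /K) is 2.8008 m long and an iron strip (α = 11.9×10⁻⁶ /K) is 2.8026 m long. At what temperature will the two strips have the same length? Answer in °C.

L₁(1 + α₁ΔT) = L₂(1 + α₂ΔT) ⇒ ΔT = (L₂ − L₁)/(α₁L₁ − α₂L₂)
L₂ − L₁ = 2.8026 − 2.8008 = 1.80×10⁻³ m
α₁L₁ − α₂L₂ = 17.0×10⁻⁶×2.8008 − 11.9×10⁻⁶×2.8026 = 1.426266×10⁻⁵ m/K
ΔT = 1.80×10⁻³ / 1.426266×10⁻⁵ = 126.204 K
T = 11.2 + 126.204 = 137.404 °C

T = 137.4 °C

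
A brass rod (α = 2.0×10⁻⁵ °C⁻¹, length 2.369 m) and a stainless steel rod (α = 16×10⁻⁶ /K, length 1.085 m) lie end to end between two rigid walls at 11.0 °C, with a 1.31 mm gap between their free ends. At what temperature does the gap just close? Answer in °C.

Gap closes when ΔL₁ + ΔL₂ = 1.31 mm = 1.31×10⁻³ m
(α₁L₁ + α₂L₂)ΔT = g
α₁L₁ + α₂L₂ = 2.0×10⁻⁵×2.369 + 16×10⁻⁶×1.085 = 6.474×10⁻⁵ m/K
ΔT = 1.31×10⁻³ / 6.474×10⁻⁵ = 20.235 K
T = 11.0 + 20.235 = 31.235 °C

T = 31.2 °C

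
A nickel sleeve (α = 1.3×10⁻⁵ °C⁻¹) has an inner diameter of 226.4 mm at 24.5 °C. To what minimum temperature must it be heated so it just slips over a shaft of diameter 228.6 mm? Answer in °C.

Required Δd = 228.6 − 226.4 = 2.2 mm
Δd = αd₀ΔT ⇒ ΔT = Δd/(αd₀) = 2.2 / (1.3×10⁻⁵ × 226.4) = 747.49 K
T_min = 24.5 + 747.49 = 771.99 °C

T = 772 °C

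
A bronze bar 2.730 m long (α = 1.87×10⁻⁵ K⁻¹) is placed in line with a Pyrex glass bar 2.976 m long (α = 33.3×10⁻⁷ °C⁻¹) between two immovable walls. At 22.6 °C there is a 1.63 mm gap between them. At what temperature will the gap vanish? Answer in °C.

T = 49.3 °C

Gap closes when ΔL₁ + ΔL₂ = 1.63 mm = 1.63×10⁻³ m
(α₁L₁ + α₂L₂)ΔT = g
α₁L₁ + α₂L₂ = 1.87×10⁻⁵×2.730 + 33.3×10⁻⁷×2.976 = 6.096108×10⁻⁵ m/K
ΔT = 1.63×10⁻³ / 6.096108×10⁻⁵ = 26.738 K
T = 22.6 + 26.738 = 49.338 °C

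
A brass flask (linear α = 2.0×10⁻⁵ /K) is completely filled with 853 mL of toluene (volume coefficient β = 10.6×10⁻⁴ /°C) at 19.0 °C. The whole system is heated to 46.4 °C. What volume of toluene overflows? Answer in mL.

23.4 mL

The flask also expands: β_container ≈ 3α = 6.0×10⁻⁵ /K
Net overflow = V₀(β_liq − 3α_cont)ΔT
β − 3α = 1.06×10⁻³ − 6.0×10⁻⁵ = 1.00×10⁻³ /K; ΔT = 27.4 K
ΔV = 853 × 1.00×10⁻³ × 27.4 = 23.4 mL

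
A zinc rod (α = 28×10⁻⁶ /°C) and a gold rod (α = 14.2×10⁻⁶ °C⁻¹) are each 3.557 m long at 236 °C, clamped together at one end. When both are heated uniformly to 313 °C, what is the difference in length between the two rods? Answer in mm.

ΔT = 77 K
zinc: ΔL = 28×10⁻⁶ × 3.557 m × 77 = 7.6689×10⁻³ m = 7.6689 mm
gold: ΔL = 14.2×10⁻⁶ × 3.557 m × 77 = 3.8892×10⁻³ m = 3.8892 mm
difference = 7.6689 − 3.8892 = 3.7797 mm

3.78 mm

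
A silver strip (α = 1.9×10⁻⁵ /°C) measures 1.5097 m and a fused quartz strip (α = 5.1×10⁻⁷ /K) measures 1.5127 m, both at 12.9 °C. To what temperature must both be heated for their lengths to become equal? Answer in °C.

T = 120.4 °C

Equal length when α₁L₁ΔT − α₂L₂ΔT = L₂ − L₁ = 3.00×10⁻³ m
α₁L₁ = 2.86843×10⁻⁵, α₂L₂ = 7.71477×10⁻⁷ → Δ(αL) = 2.7912823×10⁻⁵ m/K
ΔT = 3.00×10⁻³ / 2.7912823×10⁻⁵ = 107.477 K, so T = 12.9 + 107.477 = 120.377 °C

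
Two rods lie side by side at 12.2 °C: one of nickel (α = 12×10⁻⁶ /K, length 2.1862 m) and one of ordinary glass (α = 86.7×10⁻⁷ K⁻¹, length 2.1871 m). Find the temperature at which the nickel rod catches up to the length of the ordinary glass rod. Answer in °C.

T = 136.0 °C

Equal length when α₁L₁ΔT − α₂L₂ΔT = L₂ − L₁ = 9.00×10⁻⁴ m
α₁L₁ = 2.62344×10⁻⁵, α₂L₂ = 1.8962157×10⁻⁵ → Δ(αL) = 7.272243×10⁻⁶ m/K
ΔT = 9.00×10⁻⁴ / 7.272243×10⁻⁶ = 123.758 K, so T = 12.2 + 123.758 = 135.958 °C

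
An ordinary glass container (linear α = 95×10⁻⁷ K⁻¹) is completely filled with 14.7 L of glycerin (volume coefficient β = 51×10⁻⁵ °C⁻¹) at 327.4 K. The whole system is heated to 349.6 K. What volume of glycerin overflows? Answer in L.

0.157 L

The container also expands: β_container ≈ 3α = 2.85×10⁻⁵ /K
Net overflow = V₀(β_liq − 3α_cont)ΔT
β − 3α = 5.10×10⁻⁴ − 2.85×10⁻⁵ = 4.815×10⁻⁴ /K; ΔT = 22.2 K
ΔV = 14.7 × 4.815×10⁻⁴ × 22.2 = 0.157 L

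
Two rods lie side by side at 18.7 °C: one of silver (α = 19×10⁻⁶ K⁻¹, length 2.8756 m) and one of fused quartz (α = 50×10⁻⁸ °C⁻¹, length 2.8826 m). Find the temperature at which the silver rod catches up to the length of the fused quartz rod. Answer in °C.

Equal length when α₁L₁ΔT − α₂L₂ΔT = L₂ − L₁ = 7.00×10⁻³ m
α₁L₁ = 5.46364×10⁻⁵, α₂L₂ = 1.4413×10⁻⁶ → Δ(αL) = 5.31951×10⁻⁵ m/K
ΔT = 7.00×10⁻³ / 5.31951×10⁻⁵ = 131.591 K, so T = 18.7 + 131.591 = 150.291 °C

T = 150.3 °C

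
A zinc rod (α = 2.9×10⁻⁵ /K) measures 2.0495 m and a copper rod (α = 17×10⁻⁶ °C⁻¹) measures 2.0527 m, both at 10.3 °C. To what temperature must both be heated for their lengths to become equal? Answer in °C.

T = 140.7 °C

L₁(1 + α₁ΔT) = L₂(1 + α₂ΔT) ⇒ ΔT = (L₂ − L₁)/(α₁L₁ − α₂L₂)
L₂ − L₁ = 2.0527 − 2.0495 = 3.20×10⁻³ m
α₁L₁ − α₂L₂ = 2.9×10⁻⁵×2.0495 − 17×10⁻⁶×2.0527 = 2.45396×10⁻⁵ m/K
ΔT = 3.20×10⁻³ / 2.45396×10⁻⁵ = 130.401 K
T = 10.3 + 130.401 = 140.701 °C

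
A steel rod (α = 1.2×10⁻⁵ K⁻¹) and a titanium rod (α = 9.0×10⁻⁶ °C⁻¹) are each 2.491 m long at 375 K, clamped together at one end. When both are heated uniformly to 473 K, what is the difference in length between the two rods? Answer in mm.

ΔT = 98 K
steel: ΔL = 1.2×10⁻⁵ × 2.491 m × 98 = 2.9294×10⁻³ m = 2.9294 mm
titanium: ΔL = 9.0×10⁻⁶ × 2.491 m × 98 = 2.1971×10⁻³ m = 2.1971 mm
difference = 2.9294 − 2.1971 = 0.7323 mm

0.732 mm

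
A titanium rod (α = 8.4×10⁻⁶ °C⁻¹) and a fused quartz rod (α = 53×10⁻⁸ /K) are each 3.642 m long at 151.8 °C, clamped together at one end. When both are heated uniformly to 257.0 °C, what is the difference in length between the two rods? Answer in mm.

3.02 mm

ΔT = 105.2 K
titanium: ΔL = 8.4×10⁻⁶ × 3.642 m × 105.2 = 3.2184×10⁻³ m = 3.2184 mm
fused quartz: ΔL = 53×10⁻⁸ × 3.642 m × 105.2 = 2.0306×10⁻⁴ m = 0.20306 mm
difference = 3.2184 − 0.20306 = 3.01534 mm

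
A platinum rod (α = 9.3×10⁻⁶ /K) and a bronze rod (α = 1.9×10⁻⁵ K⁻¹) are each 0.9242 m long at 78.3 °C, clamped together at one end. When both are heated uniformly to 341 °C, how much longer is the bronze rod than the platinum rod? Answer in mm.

ΔT = 262.7 K
platinum: ΔL = 9.3×10⁻⁶ × 0.9242 m × 262.7 = 2.2579×10⁻³ m = 2.2579 mm
bronze: ΔL = 1.9×10⁻⁵ × 0.9242 m × 262.7 = 4.6130×10⁻³ m = 4.6130 mm
difference = 4.6130 − 2.2579 = 2.3551 mm

2.36 mm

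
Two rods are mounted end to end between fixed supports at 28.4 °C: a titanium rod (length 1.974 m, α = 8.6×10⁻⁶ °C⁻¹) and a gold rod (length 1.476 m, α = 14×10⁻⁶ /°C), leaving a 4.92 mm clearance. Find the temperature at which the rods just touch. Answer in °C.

T = 159 °C

Gap closes when ΔL₁ + ΔL₂ = 4.92 mm = 4.92×10⁻³ m
(α₁L₁ + α₂L₂)ΔT = g
α₁L₁ + α₂L₂ = 8.6×10⁻⁶×1.974 + 14×10⁻⁶×1.476 = 3.76404×10⁻⁵ m/K
ΔT = 4.92×10⁻³ / 3.76404×10⁻⁵ = 130.71 K
T = 28.4 + 130.71 = 159.11 °C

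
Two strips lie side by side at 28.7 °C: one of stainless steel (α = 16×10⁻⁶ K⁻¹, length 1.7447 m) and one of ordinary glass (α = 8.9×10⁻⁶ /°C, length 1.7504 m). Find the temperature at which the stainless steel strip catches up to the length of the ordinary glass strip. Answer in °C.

L₁(1 + α₁ΔT) = L₂(1 + α₂ΔT) ⇒ ΔT = (L₂ − L₁)/(α₁L₁ − α₂L₂)
L₂ − L₁ = 1.7504 − 1.7447 = 5.70×10⁻³ m
α₁L₁ − α₂L₂ = 16×10⁻⁶×1.7447 − 8.9×10⁻⁶×1.7504 = 1.233664×10⁻⁵ m/K
ΔT = 5.70×10⁻³ / 1.233664×10⁻⁵ = 462.038 K
T = 28.7 + 462.038 = 490.738 °C

T = 490.7 °C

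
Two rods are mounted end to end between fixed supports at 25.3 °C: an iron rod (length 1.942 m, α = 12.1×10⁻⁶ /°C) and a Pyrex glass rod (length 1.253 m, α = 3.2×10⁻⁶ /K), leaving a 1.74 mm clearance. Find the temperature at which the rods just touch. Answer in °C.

T = 88.6 °C

α₁L₁ = 2.34982×10⁻⁵ m/K, α₂L₂ = 4.0096×10⁻⁶ m/K → total 2.75078×10⁻⁵ m/K
ΔT = g/(α₁L₁+α₂L₂) = 1.74×10⁻³ / 2.75078×10⁻⁵ = 63.255 K
T = 25.3 + 63.255 = 88.555 °C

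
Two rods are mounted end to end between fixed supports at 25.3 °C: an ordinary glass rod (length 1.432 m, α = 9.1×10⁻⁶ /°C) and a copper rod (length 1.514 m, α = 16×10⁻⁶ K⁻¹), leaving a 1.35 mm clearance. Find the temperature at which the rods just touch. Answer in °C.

α₁L₁ = 1.30312×10⁻⁵ m/K, α₂L₂ = 2.4224×10⁻⁵ m/K → total 3.72552×10⁻⁵ m/K
ΔT = g/(α₁L₁+α₂L₂) = 1.35×10⁻³ / 3.72552×10⁻⁵ = 36.237 K
T = 25.3 + 36.237 = 61.537 °C

T = 61.5 °C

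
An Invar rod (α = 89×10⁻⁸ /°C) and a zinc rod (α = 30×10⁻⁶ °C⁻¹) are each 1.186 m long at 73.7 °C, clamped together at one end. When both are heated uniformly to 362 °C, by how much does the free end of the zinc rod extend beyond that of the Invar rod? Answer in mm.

ΔT = 288.3 K
Invar: ΔL = 89×10⁻⁸ × 1.186 m × 288.3 = 3.0431×10⁻⁴ m = 0.30431 mm
zinc: ΔL = 30×10⁻⁶ × 1.186 m × 288.3 = 1.0258×10⁻² m = 10.258 mm
difference = 10.258 − 0.30431 = 9.95369 mm

9.95 mm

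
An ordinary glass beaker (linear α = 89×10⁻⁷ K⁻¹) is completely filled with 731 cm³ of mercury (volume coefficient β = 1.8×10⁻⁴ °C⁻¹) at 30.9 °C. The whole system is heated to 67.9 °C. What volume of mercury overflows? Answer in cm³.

The beaker also expands: β_container ≈ 3α = 2.67×10⁻⁵ /K
Net overflow = V₀(β_liq − 3α_cont)ΔT
β − 3α = 1.80×10⁻⁴ − 2.67×10⁻⁵ = 1.533×10⁻⁴ /K; ΔT = 37.0 K
ΔV = 731 × 1.533×10⁻⁴ × 37.0 = 4.15 cm³

4.15 cm³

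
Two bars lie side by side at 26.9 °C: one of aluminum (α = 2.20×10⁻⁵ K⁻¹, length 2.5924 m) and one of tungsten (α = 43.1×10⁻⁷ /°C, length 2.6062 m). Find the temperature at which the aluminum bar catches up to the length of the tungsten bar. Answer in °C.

Equal length when α₁L₁ΔT − α₂L₂ΔT = L₂ − L₁ = 1.38×10⁻² m
α₁L₁ = 5.70328×10⁻⁵, α₂L₂ = 1.1232722×10⁻⁵ → Δ(αL) = 4.5800078×10⁻⁵ m/K
ΔT = 1.38×10⁻² / 4.5800078×10⁻⁵ = 301.310 K, so T = 26.9 + 301.310 = 328.210 °C

T = 328.2 °C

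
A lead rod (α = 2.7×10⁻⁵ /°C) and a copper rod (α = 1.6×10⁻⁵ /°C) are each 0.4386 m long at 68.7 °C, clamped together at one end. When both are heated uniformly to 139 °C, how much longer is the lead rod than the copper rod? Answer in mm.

0.339 mm

ΔT = 70.3 K
lead: ΔL = 2.7×10⁻⁵ × 0.4386 m × 70.3 = 8.3251×10⁻⁴ m = 0.83251 mm
copper: ΔL = 1.6×10⁻⁵ × 0.4386 m × 70.3 = 4.9334×10⁻⁴ m = 0.49334 mm
difference = 0.83251 − 0.49334 = 0.33917 mm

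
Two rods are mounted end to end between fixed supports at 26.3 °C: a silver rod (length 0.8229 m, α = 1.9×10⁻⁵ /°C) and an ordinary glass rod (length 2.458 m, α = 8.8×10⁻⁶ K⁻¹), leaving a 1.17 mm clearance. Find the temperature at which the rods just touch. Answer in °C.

α₁L₁ = 1.56351×10⁻⁵ m/K, α₂L₂ = 2.16304×10⁻⁵ m/K → total 3.72655×10⁻⁵ m/K
ΔT = g/(α₁L₁+α₂L₂) = 1.17×10⁻³ / 3.72655×10⁻⁵ = 31.396 K
T = 26.3 + 31.396 = 57.696 °C

T = 57.7 °C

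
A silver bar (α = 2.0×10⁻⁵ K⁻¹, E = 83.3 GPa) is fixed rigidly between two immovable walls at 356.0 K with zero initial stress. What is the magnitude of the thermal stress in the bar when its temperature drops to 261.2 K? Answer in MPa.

σ = 158 MPa

Fully constrained: the free strain ε = αΔT is blocked, so σ = Eε = EαΔT.
|ΔT| = 94.8 K
σ = 83.3×10⁹ × 2.0×10⁻⁵ × 94.8 = 1.58×10⁸ Pa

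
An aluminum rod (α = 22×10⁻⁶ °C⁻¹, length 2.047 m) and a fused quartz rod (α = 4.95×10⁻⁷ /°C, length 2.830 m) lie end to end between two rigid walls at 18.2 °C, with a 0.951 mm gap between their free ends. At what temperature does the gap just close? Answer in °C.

T = 38.7 °C

Gap closes when ΔL₁ + ΔL₂ = 0.951 mm = 9.51×10⁻⁴ m
(α₁L₁ + α₂L₂)ΔT = g
α₁L₁ + α₂L₂ = 22×10⁻⁶×2.047 + 4.95×10⁻⁷×2.830 = 4.643485×10⁻⁵ m/K
ΔT = 9.51×10⁻⁴ / 4.643485×10⁻⁵ = 20.480 K
T = 18.2 + 20.480 = 38.680 °C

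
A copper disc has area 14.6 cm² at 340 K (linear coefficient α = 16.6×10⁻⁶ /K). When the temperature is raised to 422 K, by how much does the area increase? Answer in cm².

Area coefficient ≈ 2α; |ΔT| = 82 K
ΔA = 2αA₀ΔT = 2(16.6×10⁻⁶)(14.6)(82) = 0.0397 cm²

ΔA = 0.0397 cm²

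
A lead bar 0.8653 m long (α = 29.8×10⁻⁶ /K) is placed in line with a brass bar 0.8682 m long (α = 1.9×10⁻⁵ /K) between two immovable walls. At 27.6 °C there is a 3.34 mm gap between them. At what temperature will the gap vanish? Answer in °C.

T = 107 °C

α₁L₁ = 2.578594×10⁻⁵ m/K, α₂L₂ = 1.64958×10⁻⁵ m/K → total 4.228174×10⁻⁵ m/K
ΔT = g/(α₁L₁+α₂L₂) = 3.34×10⁻³ / 4.228174×10⁻⁵ = 78.99 K
T = 27.6 + 78.99 = 106.59 °C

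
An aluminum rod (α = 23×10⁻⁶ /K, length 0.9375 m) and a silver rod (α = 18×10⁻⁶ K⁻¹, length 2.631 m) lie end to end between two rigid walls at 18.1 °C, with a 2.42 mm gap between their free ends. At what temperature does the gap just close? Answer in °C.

T = 53.2 °C

α₁L₁ = 2.15625×10⁻⁵ m/K, α₂L₂ = 4.7358×10⁻⁵ m/K → total 6.89205×10⁻⁵ m/K
ΔT = g/(α₁L₁+α₂L₂) = 2.42×10⁻³ / 6.89205×10⁻⁵ = 35.113 K
T = 18.1 + 35.113 = 53.213 °C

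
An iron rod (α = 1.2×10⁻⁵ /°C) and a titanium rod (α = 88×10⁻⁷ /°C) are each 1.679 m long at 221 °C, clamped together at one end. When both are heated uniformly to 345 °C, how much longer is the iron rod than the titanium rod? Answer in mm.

0.666 mm

ΔT = 124 K
iron: ΔL = 1.2×10⁻⁵ × 1.679 m × 124 = 2.4984×10⁻³ m = 2.4984 mm
titanium: ΔL = 88×10⁻⁷ × 1.679 m × 124 = 1.8321×10⁻³ m = 1.8321 mm
difference = 2.4984 − 1.8321 = 0.6663 mm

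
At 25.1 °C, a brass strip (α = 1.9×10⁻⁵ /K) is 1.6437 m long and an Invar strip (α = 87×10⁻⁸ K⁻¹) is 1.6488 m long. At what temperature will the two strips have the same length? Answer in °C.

T = 196.3 °C

L₁(1 + α₁ΔT) = L₂(1 + α₂ΔT) ⇒ ΔT = (L₂ − L₁)/(α₁L₁ − α₂L₂)
L₂ − L₁ = 1.6488 − 1.6437 = 5.10×10⁻³ m
α₁L₁ − α₂L₂ = 1.9×10⁻⁵×1.6437 − 87×10⁻⁸×1.6488 = 2.9795844×10⁻⁵ m/K
ΔT = 5.10×10⁻³ / 2.9795844×10⁻⁵ = 171.165 K
T = 25.1 + 171.165 = 196.265 °C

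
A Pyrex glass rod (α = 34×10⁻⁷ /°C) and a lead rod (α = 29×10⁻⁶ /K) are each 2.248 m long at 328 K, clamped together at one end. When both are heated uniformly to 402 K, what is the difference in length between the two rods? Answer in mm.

4.26 mm

ΔT = 74 K
Pyrex glass: ΔL = 34×10⁻⁷ × 2.248 m × 74 = 5.6560×10⁻⁴ m = 0.56560 mm
lead: ΔL = 29×10⁻⁶ × 2.248 m × 74 = 4.8242×10⁻³ m = 4.8242 mm
difference = 4.8242 − 0.56560 = 4.2586 mm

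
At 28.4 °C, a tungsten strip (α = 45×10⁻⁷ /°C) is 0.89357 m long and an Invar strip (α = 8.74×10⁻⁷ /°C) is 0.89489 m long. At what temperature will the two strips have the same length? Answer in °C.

T = 435.9 °C

L₁(1 + α₁ΔT) = L₂(1 + α₂ΔT) ⇒ ΔT = (L₂ − L₁)/(α₁L₁ − α₂L₂)
L₂ − L₁ = 0.89489 − 0.89357 = 1.32×10⁻³ m
α₁L₁ − α₂L₂ = 45×10⁻⁷×0.89357 − 8.74×10⁻⁷×0.89489 = 3.23893114×10⁻⁶ m/K
ΔT = 1.32×10⁻³ / 3.23893114×10⁻⁶ = 407.542 K
T = 28.4 + 407.542 = 435.942 °C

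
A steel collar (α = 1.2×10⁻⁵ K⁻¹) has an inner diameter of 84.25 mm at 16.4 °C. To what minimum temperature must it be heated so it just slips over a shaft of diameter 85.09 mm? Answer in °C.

Required Δd = 85.09 − 84.25 = 0.84 mm
Δd = αd₀ΔT ⇒ ΔT = Δd/(αd₀) = 0.84 / (1.2×10⁻⁵ × 84.25) = 830.86 K
T_min = 16.4 + 830.86 = 847.26 °C

T = 847 °C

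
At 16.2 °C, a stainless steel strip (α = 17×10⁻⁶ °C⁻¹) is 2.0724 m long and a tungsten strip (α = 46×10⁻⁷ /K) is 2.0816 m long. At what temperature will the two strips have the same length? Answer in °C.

T = 374.8 °C

Equal length when α₁L₁ΔT − α₂L₂ΔT = L₂ − L₁ = 9.20×10⁻³ m
α₁L₁ = 3.52308×10⁻⁵, α₂L₂ = 9.57536×10⁻⁶ → Δ(αL) = 2.565544×10⁻⁵ m/K
ΔT = 9.20×10⁻³ / 2.565544×10⁻⁵ = 358.598 K, so T = 16.2 + 358.598 = 374.798 °C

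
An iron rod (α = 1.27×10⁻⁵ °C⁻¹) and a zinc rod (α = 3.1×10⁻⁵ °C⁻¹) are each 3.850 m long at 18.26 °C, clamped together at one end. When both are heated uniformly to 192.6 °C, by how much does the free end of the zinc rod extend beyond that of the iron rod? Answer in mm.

ΔT = 174.34 K
iron: ΔL = 1.27×10⁻⁵ × 3.850 m × 174.34 = 8.5244×10⁻³ m = 8.5244 mm
zinc: ΔL = 3.1×10⁻⁵ × 3.850 m × 174.34 = 2.0807×10⁻² m = 20.807 mm
difference = 20.807 − 8.5244 = 12.2826 mm

12.3 mm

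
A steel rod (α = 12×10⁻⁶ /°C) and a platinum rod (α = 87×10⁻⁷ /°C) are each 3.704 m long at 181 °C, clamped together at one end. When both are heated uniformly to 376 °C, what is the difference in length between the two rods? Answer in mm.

ΔT = 195 K
steel: ΔL = 12×10⁻⁶ × 3.704 m × 195 = 8.6674×10⁻³ m = 8.6674 mm
platinum: ΔL = 87×10⁻⁷ × 3.704 m × 195 = 6.2838×10⁻³ m = 6.2838 mm
difference = 8.6674 − 6.2838 = 2.3836 mm

2.38 mm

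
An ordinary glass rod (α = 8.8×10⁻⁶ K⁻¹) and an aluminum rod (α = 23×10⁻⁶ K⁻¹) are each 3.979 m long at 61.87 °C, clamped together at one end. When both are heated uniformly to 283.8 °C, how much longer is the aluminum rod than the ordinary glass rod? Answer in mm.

ΔT = 221.93 K
ordinary glass: ΔL = 8.8×10⁻⁶ × 3.979 m × 221.93 = 7.7709×10⁻³ m = 7.7709 mm
aluminum: ΔL = 23×10⁻⁶ × 3.979 m × 221.93 = 2.0310×10⁻² m = 20.310 mm
difference = 20.310 − 7.7709 = 12.5391 mm

12.5 mm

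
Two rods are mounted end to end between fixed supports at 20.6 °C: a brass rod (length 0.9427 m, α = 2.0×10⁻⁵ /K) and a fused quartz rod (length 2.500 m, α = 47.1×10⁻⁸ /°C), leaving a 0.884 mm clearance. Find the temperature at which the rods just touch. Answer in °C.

T = 64.7 °C

Gap closes when ΔL₁ + ΔL₂ = 0.884 mm = 8.84×10⁻⁴ m
(α₁L₁ + α₂L₂)ΔT = g
α₁L₁ + α₂L₂ = 2.0×10⁻⁵×0.9427 + 47.1×10⁻⁸×2.500 = 2.00315×10⁻⁵ m/K
ΔT = 8.84×10⁻⁴ / 2.00315×10⁻⁵ = 44.130 K
T = 20.6 + 44.130 = 64.730 °C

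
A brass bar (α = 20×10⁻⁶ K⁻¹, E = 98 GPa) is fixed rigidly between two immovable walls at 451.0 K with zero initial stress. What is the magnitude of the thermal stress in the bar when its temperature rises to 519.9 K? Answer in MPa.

Fully constrained: the free strain ε = αΔT is blocked, so σ = Eε = EαΔT.
|ΔT| = 68.9 K
σ = 98.0×10⁹ × 20×10⁻⁶ × 68.9 = 1.35×10⁸ Pa

σ = 135 MPa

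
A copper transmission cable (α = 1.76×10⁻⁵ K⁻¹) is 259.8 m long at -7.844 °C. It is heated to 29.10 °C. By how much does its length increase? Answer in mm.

|ΔT| = |29.10 − (-7.844)| = 36.944 K
ΔL = αL₀ΔT = (1.76×10⁻⁵)(259.8)(36.944) = 1.69×10⁻¹ m

ΔL = 169 mm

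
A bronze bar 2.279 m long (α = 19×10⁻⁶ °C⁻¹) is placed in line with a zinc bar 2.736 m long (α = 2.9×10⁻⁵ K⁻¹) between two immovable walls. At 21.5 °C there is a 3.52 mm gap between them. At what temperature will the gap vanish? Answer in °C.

T = 50.2 °C

Gap closes when ΔL₁ + ΔL₂ = 3.52 mm = 3.52×10⁻³ m
(α₁L₁ + α₂L₂)ΔT = g
α₁L₁ + α₂L₂ = 19×10⁻⁶×2.279 + 2.9×10⁻⁵×2.736 = 1.22645×10⁻⁴ m/K
ΔT = 3.52×10⁻³ / 1.22645×10⁻⁴ = 28.701 K
T = 21.5 + 28.701 = 50.201 °C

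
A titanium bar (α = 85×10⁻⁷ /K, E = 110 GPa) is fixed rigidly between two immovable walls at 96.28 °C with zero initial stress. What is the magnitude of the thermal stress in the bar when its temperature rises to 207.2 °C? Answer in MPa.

Fully constrained: the free strain ε = αΔT is blocked, so σ = Eε = EαΔT.
|ΔT| = 110.92 K
σ = 110×10⁹ × 85×10⁻⁷ × 110.92 = 1.04×10⁸ Pa

σ = 104 MPa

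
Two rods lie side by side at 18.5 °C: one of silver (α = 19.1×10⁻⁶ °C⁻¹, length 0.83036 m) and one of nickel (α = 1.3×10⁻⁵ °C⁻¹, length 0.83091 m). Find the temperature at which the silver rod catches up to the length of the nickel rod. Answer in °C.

T = 127.2 °C

L₁(1 + α₁ΔT) = L₂(1 + α₂ΔT) ⇒ ΔT = (L₂ − L₁)/(α₁L₁ − α₂L₂)
L₂ − L₁ = 0.83091 − 0.83036 = 5.50×10⁻⁴ m
α₁L₁ − α₂L₂ = 19.1×10⁻⁶×0.83036 − 1.3×10⁻⁵×0.83091 = 5.058046×10⁻⁶ m/K
ΔT = 5.50×10⁻⁴ / 5.058046×10⁻⁶ = 108.738 K
T = 18.5 + 108.738 = 127.238 °C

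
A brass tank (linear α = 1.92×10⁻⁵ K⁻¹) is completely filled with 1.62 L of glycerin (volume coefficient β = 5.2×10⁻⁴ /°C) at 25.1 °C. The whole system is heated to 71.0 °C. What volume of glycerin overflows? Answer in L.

0.0344 L

The tank also expands: β_container ≈ 3α = 5.76×10⁻⁵ /K
Net overflow = V₀(β_liq − 3α_cont)ΔT
β − 3α = 5.20×10⁻⁴ − 5.76×10⁻⁵ = 4.624×10⁻⁴ /K; ΔT = 45.9 K
ΔV = 1.62 × 4.624×10⁻⁴ × 45.9 = 0.0344 L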